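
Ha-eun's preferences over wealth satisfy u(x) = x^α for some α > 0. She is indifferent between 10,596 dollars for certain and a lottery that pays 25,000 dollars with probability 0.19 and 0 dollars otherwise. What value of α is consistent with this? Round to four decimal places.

α ≈ 1.9347

EU(lottery) = 0.19·25000^α + 0.81·0 = 0.19·25000^α.
Indifference: 10596^α = 0.19·25000^α, so (10596/25000)^α = 0.19.
Take logs: α = ln 0.19 / ln(10596/25000) ≈ 1.934684.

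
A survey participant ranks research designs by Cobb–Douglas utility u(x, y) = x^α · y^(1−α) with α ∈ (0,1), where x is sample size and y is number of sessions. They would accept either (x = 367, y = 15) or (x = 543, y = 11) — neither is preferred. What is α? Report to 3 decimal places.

Set the two utilities equal: 367^α·15^(1−α) = 543^α·11^(1−α).
(367/543)^α = (11/15)^(1−α); take logs: α·ln(367/543) = (1−α)·ln(11/15), i.e. α·-0.391747 = (1−α)·-0.310155.
With A = -0.391747 and B = -0.310155: α·A = (1−α)·B, so α = B/(A+B) = -0.310155/-0.701902 ≈ 0.442.

α ≈ 0.442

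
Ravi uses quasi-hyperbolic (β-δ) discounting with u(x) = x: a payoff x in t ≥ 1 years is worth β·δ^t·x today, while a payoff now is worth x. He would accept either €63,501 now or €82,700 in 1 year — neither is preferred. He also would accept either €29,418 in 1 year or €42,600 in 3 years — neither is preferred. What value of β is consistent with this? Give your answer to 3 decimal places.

β ≈ 0.924

The second indifference involves only future payoffs, so β cancels: β·δ^1·29418 = β·δ^3·42600, giving δ^2 = 29418/42600 = 0.69056, so δ = 0.83100.
Now use the now-vs-future pair: 63501 = β·δ·82700 gives β = 63501/(0.83100·82700) ≈ 0.924.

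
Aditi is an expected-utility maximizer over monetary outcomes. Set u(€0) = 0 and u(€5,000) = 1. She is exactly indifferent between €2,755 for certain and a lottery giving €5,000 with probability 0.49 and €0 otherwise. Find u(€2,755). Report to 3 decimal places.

By the standard-gamble method, u(€2,755) is just the indifference probability on the best outcome: 0.49.

0.490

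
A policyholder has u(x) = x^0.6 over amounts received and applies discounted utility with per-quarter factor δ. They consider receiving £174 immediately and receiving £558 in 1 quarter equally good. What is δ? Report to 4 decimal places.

δ ≈ 0.4970

Equating discounted utilities: u(174) = δ·u(558) ⇒ δ = u(174)/u(558).
Since u(x) = x^0.6, δ = (174/558)^0.6 = 0.31183^0.6 = 0.49699.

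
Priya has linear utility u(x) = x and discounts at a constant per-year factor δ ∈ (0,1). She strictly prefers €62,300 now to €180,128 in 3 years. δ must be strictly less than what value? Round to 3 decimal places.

δ < 0.702

Comparing present values: 62300 > δ^3·180128.
Hence δ^3 < 62300/180128 = 0.34587, and x ↦ x^(1/3) is increasing on (0,∞).
δ < (62300/180128)^(1/3) ≈ 0.702.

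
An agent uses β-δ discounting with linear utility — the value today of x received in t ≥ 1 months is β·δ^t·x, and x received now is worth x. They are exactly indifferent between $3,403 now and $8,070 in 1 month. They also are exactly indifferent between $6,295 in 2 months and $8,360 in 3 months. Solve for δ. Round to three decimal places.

From the later pair, β·δ^2·6295 = β·δ^3·8360; dividing through, δ = 6295/8360 = 0.75299.

δ ≈ 0.753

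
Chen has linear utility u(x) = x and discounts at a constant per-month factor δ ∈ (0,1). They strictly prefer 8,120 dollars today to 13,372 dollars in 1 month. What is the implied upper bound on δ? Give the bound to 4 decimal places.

Under u(x) = x this choice says 8120 > δ·13372.
Dividing through by 13372 gives δ < 0.60724.

δ < 0.6072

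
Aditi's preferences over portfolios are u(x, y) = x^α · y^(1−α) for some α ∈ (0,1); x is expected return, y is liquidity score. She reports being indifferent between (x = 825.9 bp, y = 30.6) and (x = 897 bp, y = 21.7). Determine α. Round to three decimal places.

α ≈ 0.806

Indifference: 825.9^α · 30.6^(1−α) = 897^α · 21.7^(1−α).
Rearrange to (825.9/897)^α = (21.7/30.6)^(1−α) and take logs: α·-0.082582 = (1−α)·-0.343688.
Thus α·(-0.426270) = -0.343688, so α = -0.343688/-0.426270 ≈ 0.806.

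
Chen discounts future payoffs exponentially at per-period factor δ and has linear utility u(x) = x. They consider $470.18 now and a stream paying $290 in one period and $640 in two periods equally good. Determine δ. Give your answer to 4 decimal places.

δ ≈ 0.6600

Present value of the stream is 290·δ + 640·δ². Indifference gives 290δ + 640δ² = 470.18.
That is, 640δ² + 290δ − 470.18 = 0, a quadratic in δ.
δ = (−290 + √(290² + 4·640·470.18)) / (2·640) = (−290 + √1287760.80) / 1280 ≈ 0.6600.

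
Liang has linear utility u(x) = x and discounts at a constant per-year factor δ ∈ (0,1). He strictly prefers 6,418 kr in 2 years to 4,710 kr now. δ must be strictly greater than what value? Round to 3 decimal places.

δ > 0.857

Under u(x) = x this choice says 4710 < δ^2·6418.
So δ^2 > 4710/6418 = 0.73387; taking the square root of both positive sides preserves the inequality.
δ > (4710/6418)^(1/2) ≈ 0.857.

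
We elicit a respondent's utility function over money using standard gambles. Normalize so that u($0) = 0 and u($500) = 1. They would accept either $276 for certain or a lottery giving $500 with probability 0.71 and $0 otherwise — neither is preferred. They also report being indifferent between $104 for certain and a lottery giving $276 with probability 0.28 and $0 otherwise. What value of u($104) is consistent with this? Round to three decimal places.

0.199

First, u($276) = 0.71·u($500) + 0.29·u($0) = 0.71.
The second indifference gives u($104) = 0.28·u($276) + 0.72·u($0) = 0.28·0.71 + 0.72·0.00 = 0.1988.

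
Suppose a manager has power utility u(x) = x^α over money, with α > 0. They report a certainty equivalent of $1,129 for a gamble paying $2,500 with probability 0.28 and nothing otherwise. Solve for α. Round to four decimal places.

α ≈ 1.6013

Since u(0) = 0, the lottery's EU is 0.28·2500^α.
Equating: 1129^α = 0.28·2500^α, i.e. 0.4516^α = 0.28.
α = ln(0.28) / ln(1129/2500) = -1.2729657/-0.7949584 ≈ 1.6013.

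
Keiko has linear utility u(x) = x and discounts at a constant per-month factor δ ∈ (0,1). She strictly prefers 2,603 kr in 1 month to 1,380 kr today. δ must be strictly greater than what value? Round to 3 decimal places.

The preference means 1380 < δ·2603.
Dividing through by 2603 gives δ > 0.53016.

δ > 0.530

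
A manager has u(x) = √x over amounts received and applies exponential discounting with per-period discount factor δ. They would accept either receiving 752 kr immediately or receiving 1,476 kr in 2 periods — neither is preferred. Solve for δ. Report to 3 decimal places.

δ ≈ 0.845

The payoff in 2 periods is discounted by δ^2, so u(752) = δ^2·u(1476) and δ^2 = u(752)/u(1476).
Since u(x) = √x, δ^2 = √(752/1476) = 0.71378.
So δ = 0.71378^(1/2) ≈ 0.845.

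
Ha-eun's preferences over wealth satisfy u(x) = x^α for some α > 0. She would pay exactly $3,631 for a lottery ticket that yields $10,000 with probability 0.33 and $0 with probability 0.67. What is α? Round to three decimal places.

α ≈ 1.094

EU(lottery) = 0.33·10000^α + 0.67·0 = 0.33·10000^α.
Setting u(3631) equal to that: 3631^α = 0.33·10000^α ⇒ (3631/10000)^α = 0.33.
Taking logs: α·ln(3631/10000) = ln(0.33), so α = -1.108663 / -1.013077 ≈ 1.094.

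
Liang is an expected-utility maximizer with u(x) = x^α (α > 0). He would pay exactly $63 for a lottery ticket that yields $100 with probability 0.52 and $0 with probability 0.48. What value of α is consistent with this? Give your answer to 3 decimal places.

EU(lottery) = 0.52·100^α + 0.48·0 = 0.52·100^α.
Setting u(63) equal to that: 63^α = 0.52·100^α ⇒ (63/100)^α = 0.52.
Taking logs: α·ln(63/100) = ln(0.52), so α = -0.653926 / -0.462035 ≈ 1.415.

α ≈ 1.415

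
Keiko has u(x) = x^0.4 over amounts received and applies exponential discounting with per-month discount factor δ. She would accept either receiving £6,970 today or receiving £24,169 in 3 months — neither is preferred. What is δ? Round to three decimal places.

δ ≈ 0.847

Equating discounted utilities: u(6970) = δ^3·u(24169) ⇒ δ^3 = u(6970)/u(24169).
Since u(x) = x^0.4, δ^3 = (6970/24169)^0.4 = 0.28839^0.4 = 0.60812.
So δ = 0.60812^(1/3) ≈ 0.847.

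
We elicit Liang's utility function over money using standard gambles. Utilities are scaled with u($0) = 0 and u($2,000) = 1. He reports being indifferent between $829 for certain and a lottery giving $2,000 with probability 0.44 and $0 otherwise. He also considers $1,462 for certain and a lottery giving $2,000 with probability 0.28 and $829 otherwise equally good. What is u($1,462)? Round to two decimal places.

First, u($829) = 0.44·u($2,000) + 0.56·u($0) = 0.44.
The second indifference gives u($1,462) = 0.28·u($2,000) + 0.72·u($829) = 0.28·1.00 + 0.72·0.44 = 0.5968.

0.60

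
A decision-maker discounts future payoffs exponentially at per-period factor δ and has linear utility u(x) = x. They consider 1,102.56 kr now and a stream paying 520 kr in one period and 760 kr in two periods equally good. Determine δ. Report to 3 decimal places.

δ ≈ 0.910

Present value of the stream is 520·δ + 760·δ². Indifference gives 520δ + 760δ² = 1102.56.
Rearranged: 760δ² + 520δ − 1102.56 = 0.
δ = (−520 + √(520² + 4·760·1102.56)) / (2·760) = (−520 + √3622182.40) / 1520 ≈ 0.910.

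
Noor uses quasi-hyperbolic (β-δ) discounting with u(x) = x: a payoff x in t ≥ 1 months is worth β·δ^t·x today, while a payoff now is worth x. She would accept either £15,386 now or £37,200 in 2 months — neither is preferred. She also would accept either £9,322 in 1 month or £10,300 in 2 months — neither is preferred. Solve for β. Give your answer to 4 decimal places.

The second indifference involves only future payoffs, so β cancels: β·δ^1·9322 = β·δ^2·10300, giving δ = 9322/10300 = 0.90505.
Now use the now-vs-future pair: 15386 = β·δ^2·37200 gives β = 15386/(0.81911·37200) ≈ 0.5049.

β ≈ 0.5049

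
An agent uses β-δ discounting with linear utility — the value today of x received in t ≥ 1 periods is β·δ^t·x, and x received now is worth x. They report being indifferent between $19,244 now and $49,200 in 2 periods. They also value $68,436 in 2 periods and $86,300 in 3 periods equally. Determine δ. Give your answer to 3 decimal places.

The second indifference involves only future payoffs, so β cancels: β·δ^2·68436 = β·δ^3·86300, giving δ = 68436/86300 = 0.79300.

δ ≈ 0.793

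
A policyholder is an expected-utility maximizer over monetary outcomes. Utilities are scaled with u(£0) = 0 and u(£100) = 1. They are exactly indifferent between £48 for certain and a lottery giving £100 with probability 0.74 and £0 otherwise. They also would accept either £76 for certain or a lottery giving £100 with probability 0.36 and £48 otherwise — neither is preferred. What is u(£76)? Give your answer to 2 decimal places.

0.83

The first gamble pins u(£48): it must equal 0.74·1 + 0.26·0 = 0.74.
Then u(£76) = 0.36·u(£100) + 0.64·u(£48) = 0.36·1.00 + 0.64·0.74 = 0.8336.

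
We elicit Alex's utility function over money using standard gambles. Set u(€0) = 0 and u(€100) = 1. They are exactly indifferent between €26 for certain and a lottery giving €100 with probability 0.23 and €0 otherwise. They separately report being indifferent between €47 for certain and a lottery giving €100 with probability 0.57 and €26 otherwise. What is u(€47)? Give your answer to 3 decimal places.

From the first indifference, u(€26) = 0.23·u(€100) + 0.77·u(€0) = 0.23·1 + 0.77·0 = 0.23.
Chaining: u(€47) = 0.57·1.00 + 0.43·0.23 = 0.6689.

0.669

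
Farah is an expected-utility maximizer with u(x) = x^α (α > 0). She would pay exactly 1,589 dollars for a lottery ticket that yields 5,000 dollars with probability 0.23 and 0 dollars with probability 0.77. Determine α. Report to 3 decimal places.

Since u(0) = 0, the lottery's EU is 0.23·5000^α.
Indifference: 1589^α = 0.23·5000^α, so (1589/5000)^α = 0.23.
Take logs: α = ln 0.23 / ln(1589/5000) ≈ 1.28207.

α ≈ 1.282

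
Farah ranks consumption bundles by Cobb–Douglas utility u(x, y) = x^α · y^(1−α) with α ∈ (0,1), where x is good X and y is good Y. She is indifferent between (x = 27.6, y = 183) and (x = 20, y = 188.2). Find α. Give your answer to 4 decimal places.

α ≈ 0.0800

Indifference: 27.6^α · 183^(1−α) = 20^α · 188.2^(1−α).
Taking logs: α·ln 27.6 + (1−α)·ln 183 = α·ln 20 + (1−α)·ln 188.2, i.e. α·0.3220835 = (1−α)·0.0280191.
So α/(1−α) = (0.0280191)/(0.3220835) = 0.0869933, and α = 0.0869933/1.0869933 ≈ 0.0800.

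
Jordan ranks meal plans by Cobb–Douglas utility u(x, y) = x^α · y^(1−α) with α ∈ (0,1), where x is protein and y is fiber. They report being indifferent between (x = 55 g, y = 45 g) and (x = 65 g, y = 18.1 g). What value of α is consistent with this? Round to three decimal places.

Indifference: 55^α · 45^(1−α) = 65^α · 18.1^(1−α).
(55/65)^α = (18.1/45)^(1−α); take logs: α·ln(55/65) = (1−α)·ln(18.1/45), i.e. α·-0.167054 = (1−α)·-0.910751.
With A = -0.167054 and B = -0.910751: α·A = (1−α)·B, so α = B/(A+B) = -0.910751/-1.077805 ≈ 0.845.

α ≈ 0.845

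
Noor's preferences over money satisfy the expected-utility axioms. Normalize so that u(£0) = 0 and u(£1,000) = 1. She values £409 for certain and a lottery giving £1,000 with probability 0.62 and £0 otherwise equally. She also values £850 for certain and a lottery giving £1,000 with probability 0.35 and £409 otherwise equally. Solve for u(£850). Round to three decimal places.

From the first indifference, u(£409) = 0.62·u(£1,000) + 0.38·u(£0) = 0.62·1 + 0.38·0 = 0.62.
Chaining: u(£850) = 0.35·1.00 + 0.65·0.62 = 0.7530.

0.753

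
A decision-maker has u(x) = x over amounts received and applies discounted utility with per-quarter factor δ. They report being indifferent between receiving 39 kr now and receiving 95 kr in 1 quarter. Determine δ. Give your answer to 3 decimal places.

Equating discounted utilities: u(39) = δ·u(95) ⇒ δ = u(39)/u(95).
With u(x) = x: δ = 39/95 = 0.41053.

δ ≈ 0.411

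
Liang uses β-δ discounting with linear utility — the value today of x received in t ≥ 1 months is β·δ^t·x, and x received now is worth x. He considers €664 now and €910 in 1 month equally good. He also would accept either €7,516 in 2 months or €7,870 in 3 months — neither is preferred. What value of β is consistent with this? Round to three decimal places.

β ≈ 0.764

Both payoffs in the second observation are in the future, so β drops out: δ^2·7516 = δ^3·7870 ⇒ δ = 7516/7870 = 0.95502.
Substituting δ into 664 = β·δ·910: β = 664/(869.067) ≈ 0.764.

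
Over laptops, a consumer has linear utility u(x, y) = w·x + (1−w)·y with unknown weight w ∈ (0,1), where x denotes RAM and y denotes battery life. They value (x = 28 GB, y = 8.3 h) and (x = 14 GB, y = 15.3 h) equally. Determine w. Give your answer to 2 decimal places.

w = 0.33

Equating utilities: w·28 + (1−w)·8.3 = w·14 + (1−w)·15.3.
w·(28−14) = (1−w)·(15.3−8.3), i.e. w·14 = (1−w)·7.
Hence w = 7/(14+7) = 7/21 = 0.33.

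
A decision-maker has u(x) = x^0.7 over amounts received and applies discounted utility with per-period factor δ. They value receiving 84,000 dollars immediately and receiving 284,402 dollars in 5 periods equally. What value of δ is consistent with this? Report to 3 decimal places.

Equating discounted utilities: u(84000) = δ^5·u(284402) ⇒ δ^5 = u(84000)/u(284402).
Since u(x) = x^0.7, δ^5 = (84000/284402)^0.7 = 0.29536^0.7 = 0.42584.
So δ = 0.42584^(1/5) ≈ 0.843.

δ ≈ 0.843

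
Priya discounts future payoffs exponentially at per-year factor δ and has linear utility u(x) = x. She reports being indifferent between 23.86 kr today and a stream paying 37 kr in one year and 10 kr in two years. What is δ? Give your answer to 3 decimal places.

The stream is worth 37δ + 10δ² today, so 37δ + 10δ² = 23.86.
That is, 10δ² + 37δ − 23.86 = 0, a quadratic in δ.
By the quadratic formula (taking the positive root), δ = (−37 + √2323.40) / 20 ≈ 0.560.

δ ≈ 0.560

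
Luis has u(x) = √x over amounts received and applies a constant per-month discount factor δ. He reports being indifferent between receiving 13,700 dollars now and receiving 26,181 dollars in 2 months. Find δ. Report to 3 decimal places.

δ ≈ 0.851

Equating discounted utilities: u(13700) = δ^2·u(26181) ⇒ δ^2 = u(13700)/u(26181).
Since u(x) = √x, δ^2 = √(13700/26181) = 0.72338.
Taking the square root: δ = 0.72338^(1/2) ≈ 0.851.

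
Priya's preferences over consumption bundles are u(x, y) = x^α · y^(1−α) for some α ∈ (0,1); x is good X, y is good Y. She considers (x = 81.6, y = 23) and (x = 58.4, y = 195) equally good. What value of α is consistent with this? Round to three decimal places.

The Cobb–Douglas utilities coincide, so 81.6^α·23^(1−α) = 58.4^α·195^(1−α).
Rearrange to (81.6/58.4)^α = (195/23)^(1−α) and take logs: α·0.334513 = (1−α)·2.137505.
So α/(1−α) = (2.137505)/(0.334513) = 6.389901, and α = 6.389901/7.389901 ≈ 0.865.

α ≈ 0.865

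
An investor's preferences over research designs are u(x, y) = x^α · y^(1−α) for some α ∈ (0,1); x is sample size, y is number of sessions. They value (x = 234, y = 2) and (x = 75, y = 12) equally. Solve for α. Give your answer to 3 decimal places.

Set the two utilities equal: 234^α·2^(1−α) = 75^α·12^(1−α).
Rearrange to (234/75)^α = (12/2)^(1−α) and take logs: α·1.137833 = (1−α)·1.791759.
With A = 1.137833 and B = 1.791759: α·A = (1−α)·B, so α = B/(A+B) = 1.791759/2.929592 ≈ 0.612.

α ≈ 0.612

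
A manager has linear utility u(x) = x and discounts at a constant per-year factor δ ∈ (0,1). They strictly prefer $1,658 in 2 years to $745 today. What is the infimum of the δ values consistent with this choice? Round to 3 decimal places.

δ > 0.670

Comparing present values: 745 < δ^2·1658.
Hence δ^2 > 745/1658 = 0.44934, and x ↦ x^(1/2) is increasing on (0,∞).
δ > (745/1658)^(1/2) ≈ 0.670.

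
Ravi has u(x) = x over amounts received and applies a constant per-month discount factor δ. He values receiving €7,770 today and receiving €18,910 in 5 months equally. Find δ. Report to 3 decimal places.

Indifference means u(7770) = δ^5 · u(18910), so δ^5 = u(7770)/u(18910).
With u(x) = x: δ^5 = 7770/18910 = 0.41089.
Hence δ = (0.41089)^(1/5) = 0.83704.

δ ≈ 0.837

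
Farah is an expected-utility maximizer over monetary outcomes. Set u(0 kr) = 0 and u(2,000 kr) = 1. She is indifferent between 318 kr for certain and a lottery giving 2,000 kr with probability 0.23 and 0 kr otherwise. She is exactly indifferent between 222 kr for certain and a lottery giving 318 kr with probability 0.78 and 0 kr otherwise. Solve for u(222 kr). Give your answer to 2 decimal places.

0.18

The first gamble pins u(318 kr): it must equal 0.23·1 + 0.77·0 = 0.23.
The second indifference gives u(222 kr) = 0.78·u(318 kr) + 0.22·u(0 kr) = 0.78·0.23 + 0.22·0.00 = 0.1794.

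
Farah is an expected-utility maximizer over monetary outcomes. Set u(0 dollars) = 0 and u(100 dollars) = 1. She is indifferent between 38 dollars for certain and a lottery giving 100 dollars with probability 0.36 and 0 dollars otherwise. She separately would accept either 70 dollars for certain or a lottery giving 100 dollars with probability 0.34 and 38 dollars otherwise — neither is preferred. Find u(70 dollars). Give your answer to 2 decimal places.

0.58

The first gamble pins u(38 dollars): it must equal 0.36·1 + 0.64·0 = 0.36.
Then u(70 dollars) = 0.34·u(100 dollars) + 0.66·u(38 dollars) = 0.34·1.00 + 0.66·0.36 = 0.5776.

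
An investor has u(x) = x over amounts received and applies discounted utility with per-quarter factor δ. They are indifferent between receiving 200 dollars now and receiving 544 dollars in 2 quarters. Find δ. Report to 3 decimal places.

The payoff in 2 quarters is discounted by δ^2, so u(200) = δ^2·u(544) and δ^2 = u(200)/u(544).
With u(x) = x: δ^2 = 200/544 = 0.36765.
Hence δ = (0.36765)^(1/2) = 0.60634.

δ ≈ 0.606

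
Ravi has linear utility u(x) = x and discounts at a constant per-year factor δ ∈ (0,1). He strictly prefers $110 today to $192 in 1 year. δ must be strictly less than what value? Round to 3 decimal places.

Comparing present values: 110 > δ·192.
So δ < 110/192 = 0.57292.

δ < 0.573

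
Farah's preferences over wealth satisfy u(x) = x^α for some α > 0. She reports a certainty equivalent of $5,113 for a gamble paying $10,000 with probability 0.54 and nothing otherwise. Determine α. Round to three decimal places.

EU(lottery) = 0.54·10000^α + 0.46·0 = 0.54·10000^α.
Equating: 5113^α = 0.54·10000^α, i.e. 0.5113^α = 0.54.
Take logs: α = ln 0.54 / ln(5113/10000) ≈ 0.91859.

α ≈ 0.919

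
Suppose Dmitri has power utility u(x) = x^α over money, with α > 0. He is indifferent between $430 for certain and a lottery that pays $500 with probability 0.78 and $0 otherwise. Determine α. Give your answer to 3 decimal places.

α ≈ 1.647

Since u(0) = 0, the lottery's EU is 0.78·500^α.
Indifference: 430^α = 0.78·500^α, so (430/500)^α = 0.78.
Taking logs: α·ln(430/500) = ln(0.78), so α = -0.248461 / -0.150823 ≈ 1.647.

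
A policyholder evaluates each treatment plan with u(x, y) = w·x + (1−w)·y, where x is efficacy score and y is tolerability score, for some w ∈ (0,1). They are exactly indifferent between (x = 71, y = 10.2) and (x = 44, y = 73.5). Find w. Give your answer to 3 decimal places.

Equating utilities: w·71 + (1−w)·10.2 = w·44 + (1−w)·73.5.
Collecting terms: w·27 = (1−w)·63.3.
So w/(1−w) = 63.3/27 = 2.3444, giving w = 63.3/(27+63.3) = 0.701.

w = 0.701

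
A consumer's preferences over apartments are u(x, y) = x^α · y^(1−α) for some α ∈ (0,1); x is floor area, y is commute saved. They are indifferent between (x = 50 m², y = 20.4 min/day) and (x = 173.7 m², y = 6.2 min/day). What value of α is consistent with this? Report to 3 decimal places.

α ≈ 0.489

The Cobb–Douglas utilities coincide, so 50^α·20.4^(1−α) = 173.7^α·6.2^(1−α).
Taking logs: α·ln 50 + (1−α)·ln 20.4 = α·ln 173.7 + (1−α)·ln 6.2, i.e. α·-1.245307 = (1−α)·-1.190986.
So α/(1−α) = (-1.190986)/(-1.245307) = 0.956379, and α = 0.956379/1.956379 ≈ 0.489.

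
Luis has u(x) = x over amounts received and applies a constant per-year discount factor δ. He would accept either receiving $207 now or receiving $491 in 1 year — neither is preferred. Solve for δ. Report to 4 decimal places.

The payoff in 1 year is discounted by δ, so u(207) = δ·u(491) and δ = u(207)/u(491).
With u(x) = x: δ = 207/491 = 0.42159.

δ ≈ 0.4216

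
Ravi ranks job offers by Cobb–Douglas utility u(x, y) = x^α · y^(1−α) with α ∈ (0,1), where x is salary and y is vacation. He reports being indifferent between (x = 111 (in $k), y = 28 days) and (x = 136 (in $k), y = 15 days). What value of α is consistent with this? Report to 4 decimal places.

α ≈ 0.7545

The Cobb–Douglas utilities coincide, so 111^α·28^(1−α) = 136^α·15^(1−α).
Rearrange to (111/136)^α = (15/28)^(1−α) and take logs: α·-0.2031247 = (1−α)·-0.6241543.
With A = -0.2031247 and B = -0.6241543: α·A = (1−α)·B, so α = B/(A+B) = -0.6241543/-0.8272790 ≈ 0.7545.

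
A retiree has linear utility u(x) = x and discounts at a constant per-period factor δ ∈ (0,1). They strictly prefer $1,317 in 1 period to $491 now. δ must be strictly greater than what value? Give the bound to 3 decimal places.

Under u(x) = x this choice says 491 < δ·1317.
Dividing through by 1317 gives δ > 0.37282.

δ > 0.373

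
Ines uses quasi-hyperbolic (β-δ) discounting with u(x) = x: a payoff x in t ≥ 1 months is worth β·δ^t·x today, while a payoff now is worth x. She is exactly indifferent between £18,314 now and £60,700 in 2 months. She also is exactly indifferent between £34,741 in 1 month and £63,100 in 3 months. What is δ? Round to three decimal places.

The second indifference involves only future payoffs, so β cancels: β·δ^1·34741 = β·δ^3·63100, giving δ^2 = 34741/63100 = 0.55057, so δ = 0.74200.

δ ≈ 0.742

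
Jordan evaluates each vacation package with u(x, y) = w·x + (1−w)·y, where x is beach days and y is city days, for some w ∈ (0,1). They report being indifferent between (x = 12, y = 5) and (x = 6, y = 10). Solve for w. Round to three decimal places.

Indifference: w·12 + (1−w)·5 = w·6 + (1−w)·10.
Rearranging, 6·w − 5·(1−w) = 0.
So w/(1−w) = 5/6 = 0.8333, giving w = 5/(6+5) = 0.455.

w = 0.455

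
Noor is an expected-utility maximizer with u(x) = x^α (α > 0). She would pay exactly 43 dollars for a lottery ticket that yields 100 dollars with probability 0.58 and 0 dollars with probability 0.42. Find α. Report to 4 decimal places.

α ≈ 0.6454

EU(lottery) = 0.58·100^α + 0.42·0 = 0.58·100^α.
Indifference: 43^α = 0.58·100^α, so (43/100)^α = 0.58.
α = ln(0.58) / ln(43/100) = -0.5447272/-0.8439701 ≈ 0.6454.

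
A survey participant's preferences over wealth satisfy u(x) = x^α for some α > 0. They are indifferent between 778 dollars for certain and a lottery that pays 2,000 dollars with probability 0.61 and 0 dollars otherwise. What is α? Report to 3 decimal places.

α ≈ 0.524

Since u(0) = 0, the lottery's EU is 0.61·2000^α.
Indifference: 778^α = 0.61·2000^α, so (778/2000)^α = 0.61.
Take logs: α = ln 0.61 / ln(778/2000) ≈ 0.52352.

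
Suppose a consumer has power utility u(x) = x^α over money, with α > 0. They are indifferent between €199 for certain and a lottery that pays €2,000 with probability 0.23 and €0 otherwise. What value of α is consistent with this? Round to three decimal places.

α ≈ 0.637

EU(lottery) = 0.23·2000^α + 0.77·0 = 0.23·2000^α.
Setting u(199) equal to that: 199^α = 0.23·2000^α ⇒ (199/2000)^α = 0.23.
Taking logs: α·ln(199/2000) = ln(0.23), so α = -1.469676 / -2.307598 ≈ 0.637.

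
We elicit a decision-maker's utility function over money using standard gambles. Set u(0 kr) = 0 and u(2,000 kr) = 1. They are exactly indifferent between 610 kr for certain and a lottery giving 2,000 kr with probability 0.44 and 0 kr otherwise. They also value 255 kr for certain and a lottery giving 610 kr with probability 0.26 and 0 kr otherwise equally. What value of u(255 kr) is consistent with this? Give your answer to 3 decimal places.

0.114

From the first indifference, u(610 kr) = 0.44·u(2,000 kr) + 0.56·u(0 kr) = 0.44·1 + 0.56·0 = 0.44.
The second indifference gives u(255 kr) = 0.26·u(610 kr) + 0.74·u(0 kr) = 0.26·0.44 + 0.74·0.00 = 0.1144.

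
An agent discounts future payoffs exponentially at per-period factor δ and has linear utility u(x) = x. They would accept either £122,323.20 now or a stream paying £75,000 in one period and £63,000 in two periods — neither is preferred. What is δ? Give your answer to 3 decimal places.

Equating present values: 122323.20 = 75000δ + 63000δ².
So 63000δ² + 75000δ − 122323.20 = 0.
δ = (−75000 + √(75000² + 4·63000·122323.20)) / (2·63000) = (−75000 + √36450446400.00) / 126000 ≈ 0.920.

δ ≈ 0.920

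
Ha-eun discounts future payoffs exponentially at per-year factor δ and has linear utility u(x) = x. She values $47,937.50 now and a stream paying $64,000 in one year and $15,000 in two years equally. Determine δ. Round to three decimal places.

Present value of the stream is 64000·δ + 15000·δ². Indifference gives 64000δ + 15000δ² = 47937.50.
That is, 15000δ² + 64000δ − 47937.50 = 0, a quadratic in δ.
By the quadratic formula (taking the positive root), δ = (−64000 + √6972250000.00) / 30000 ≈ 0.650.

δ ≈ 0.650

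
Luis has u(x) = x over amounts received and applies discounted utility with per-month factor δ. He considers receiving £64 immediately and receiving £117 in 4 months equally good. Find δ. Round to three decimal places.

δ ≈ 0.860

Indifference means u(64) = δ^4 · u(117), so δ^4 = u(64)/u(117).
With u(x) = x: δ^4 = 64/117 = 0.54701.
So δ = 0.54701^(1/4) ≈ 0.860.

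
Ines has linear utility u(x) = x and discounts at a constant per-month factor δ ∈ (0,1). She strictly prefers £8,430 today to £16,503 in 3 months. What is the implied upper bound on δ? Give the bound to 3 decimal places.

The preference means 8430 > δ^3·16503.
Hence δ^3 < 8430/16503 = 0.51082, and x ↦ x^(1/3) is increasing on (0,∞).
δ < 0.51082^(1/3) = 0.799.

δ < 0.799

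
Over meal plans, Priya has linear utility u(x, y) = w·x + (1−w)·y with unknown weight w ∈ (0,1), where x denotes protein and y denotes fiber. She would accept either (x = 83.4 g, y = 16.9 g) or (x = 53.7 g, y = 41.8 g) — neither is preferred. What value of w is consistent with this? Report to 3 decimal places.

Indifference: w·83.4 + (1−w)·16.9 = w·53.7 + (1−w)·41.8.
Collecting terms: w·29.7 = (1−w)·24.9.
Hence w = 24.9/(29.7+24.9) = 24.9/54.6 = 0.456.

w = 0.456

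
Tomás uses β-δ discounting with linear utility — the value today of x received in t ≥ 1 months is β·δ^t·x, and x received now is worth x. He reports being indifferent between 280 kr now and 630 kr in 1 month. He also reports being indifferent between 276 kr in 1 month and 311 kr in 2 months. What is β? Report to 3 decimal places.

β ≈ 0.501

From the later pair, β·δ^1·276 = β·δ^2·311; dividing through, δ = 276/311 = 0.88746.
Now use the now-vs-future pair: 280 = β·δ·630 gives β = 280/(0.88746·630) ≈ 0.501.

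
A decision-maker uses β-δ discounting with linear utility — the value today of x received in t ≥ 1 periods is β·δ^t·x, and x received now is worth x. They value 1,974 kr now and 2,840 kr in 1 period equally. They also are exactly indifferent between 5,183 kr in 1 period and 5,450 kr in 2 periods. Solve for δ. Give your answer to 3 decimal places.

δ ≈ 0.951

The second indifference involves only future payoffs, so β cancels: β·δ^1·5183 = β·δ^2·5450, giving δ = 5183/5450 = 0.95101.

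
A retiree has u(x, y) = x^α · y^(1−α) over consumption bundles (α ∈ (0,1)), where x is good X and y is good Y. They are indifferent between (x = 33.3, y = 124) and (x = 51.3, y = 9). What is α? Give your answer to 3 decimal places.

α ≈ 0.859

Indifference: 33.3^α · 124^(1−α) = 51.3^α · 9^(1−α).
(33.3/51.3)^α = (9/124)^(1−α); take logs: α·ln(33.3/51.3) = (1−α)·ln(9/124), i.e. α·-0.432133 = (1−α)·-2.623057.
Thus α·(-3.055190) = -2.623057, so α = -2.623057/-3.055190 ≈ 0.859.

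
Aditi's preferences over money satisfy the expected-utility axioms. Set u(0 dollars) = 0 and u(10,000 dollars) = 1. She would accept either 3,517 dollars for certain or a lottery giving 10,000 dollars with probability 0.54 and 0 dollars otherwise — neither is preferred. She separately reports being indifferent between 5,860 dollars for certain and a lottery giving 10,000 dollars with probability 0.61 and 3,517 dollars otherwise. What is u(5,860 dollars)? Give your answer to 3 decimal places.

The first gamble pins u(3,517 dollars): it must equal 0.54·1 + 0.46·0 = 0.54.
Chaining: u(5,860 dollars) = 0.61·1.00 + 0.39·0.54 = 0.8206.

0.821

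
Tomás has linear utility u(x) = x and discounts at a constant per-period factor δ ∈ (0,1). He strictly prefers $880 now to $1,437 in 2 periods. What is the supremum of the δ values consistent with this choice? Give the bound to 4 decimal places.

δ < 0.7826

Comparing present values: 880 > δ^2·1437.
Dividing by 1437: δ^2 < 0.61239. Both sides are positive, so the square root keeps the direction.
δ < 0.61239^(1/2) = 0.7826.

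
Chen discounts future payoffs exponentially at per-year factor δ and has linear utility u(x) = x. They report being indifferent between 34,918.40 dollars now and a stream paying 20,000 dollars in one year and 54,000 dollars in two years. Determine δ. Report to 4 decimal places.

δ ≈ 0.6400

Present value of the stream is 20000·δ + 54000·δ². Indifference gives 20000δ + 54000δ² = 34918.40.
So 54000δ² + 20000δ − 34918.40 = 0.
The positive root is δ = [−20000 + √(20000² + 4·54000·34918.40)] / (2·54000) = (−20000 + 89120.000)/108000 ≈ 0.6400.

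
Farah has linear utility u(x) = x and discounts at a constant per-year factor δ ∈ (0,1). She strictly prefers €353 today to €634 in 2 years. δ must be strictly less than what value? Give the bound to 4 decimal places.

The preference means 353 > δ^2·634.
Hence δ^2 < 353/634 = 0.55678, and x ↦ x^(1/2) is increasing on (0,∞).
δ < (353/634)^(1/2) ≈ 0.7462.

δ < 0.7462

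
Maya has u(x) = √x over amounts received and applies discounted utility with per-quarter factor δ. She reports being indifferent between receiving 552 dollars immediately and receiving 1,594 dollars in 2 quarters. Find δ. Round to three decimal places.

δ ≈ 0.767

The payoff in 2 quarters is discounted by δ^2, so u(552) = δ^2·u(1594) and δ^2 = u(552)/u(1594).
With u(x) = √x: δ^2 = √552/√1594 = √(552/1594) = 0.58847.
Hence δ = (0.58847)^(1/2) = 0.76712.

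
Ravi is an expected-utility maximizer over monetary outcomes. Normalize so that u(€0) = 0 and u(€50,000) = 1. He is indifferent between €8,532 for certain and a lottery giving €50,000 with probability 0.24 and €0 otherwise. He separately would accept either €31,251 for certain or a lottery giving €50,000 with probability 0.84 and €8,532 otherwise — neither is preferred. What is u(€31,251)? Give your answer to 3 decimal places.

First, u(€8,532) = 0.24·u(€50,000) + 0.76·u(€0) = 0.24.
The second indifference gives u(€31,251) = 0.84·u(€50,000) + 0.16·u(€8,532) = 0.84·1.00 + 0.16·0.24 = 0.8784.

0.878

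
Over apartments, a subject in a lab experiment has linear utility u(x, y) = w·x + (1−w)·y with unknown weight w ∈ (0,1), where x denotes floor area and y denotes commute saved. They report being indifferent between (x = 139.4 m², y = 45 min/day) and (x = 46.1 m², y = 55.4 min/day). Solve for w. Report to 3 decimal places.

u(139.4,45) = u(46.1,55.4) means w·139.4 + (1−w)·45 = w·46.1 + (1−w)·55.4.
w·(139.4−46.1) = (1−w)·(55.4−45), i.e. w·93.3 = (1−w)·10.4.
The marginal rate of substitution is 10.4/93.3, so w = 10.4/(93.3+10.4) = 0.100.

w = 0.100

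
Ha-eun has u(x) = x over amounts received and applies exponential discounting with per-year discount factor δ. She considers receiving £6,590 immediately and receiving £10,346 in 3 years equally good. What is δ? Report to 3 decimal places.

δ ≈ 0.860

Indifference means u(6590) = δ^3 · u(10346), so δ^3 = u(6590)/u(10346).
With u(x) = x: δ^3 = 6590/10346 = 0.63696.
Taking the cube root: δ = 0.63696^(1/3) ≈ 0.860.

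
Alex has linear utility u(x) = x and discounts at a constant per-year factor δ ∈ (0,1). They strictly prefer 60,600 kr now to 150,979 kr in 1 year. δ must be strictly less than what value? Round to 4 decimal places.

δ < 0.4014

Comparing present values: 60600 > δ·150979.
Dividing through by 150979 gives δ < 0.40138.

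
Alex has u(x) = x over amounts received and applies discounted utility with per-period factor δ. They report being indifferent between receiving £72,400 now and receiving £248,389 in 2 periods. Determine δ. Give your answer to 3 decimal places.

The payoff in 2 periods is discounted by δ^2, so u(72400) = δ^2·u(248389) and δ^2 = u(72400)/u(248389).
With u(x) = x: δ^2 = 72400/248389 = 0.29148.
So δ = 0.29148^(1/2) ≈ 0.540.

δ ≈ 0.540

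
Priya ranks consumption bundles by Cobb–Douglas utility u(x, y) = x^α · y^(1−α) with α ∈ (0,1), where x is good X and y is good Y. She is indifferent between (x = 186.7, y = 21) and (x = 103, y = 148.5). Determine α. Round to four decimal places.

α ≈ 0.7668

Indifference: 186.7^α · 21^(1−α) = 103^α · 148.5^(1−α).
(186.7/103)^α = (148.5/21)^(1−α); take logs: α·ln(186.7/103) = (1−α)·ln(148.5/21), i.e. α·0.5947741 = (1−α)·1.9560625.
Thus α·(2.5508366) = 1.9560625, so α = 1.9560625/2.5508366 ≈ 0.7668.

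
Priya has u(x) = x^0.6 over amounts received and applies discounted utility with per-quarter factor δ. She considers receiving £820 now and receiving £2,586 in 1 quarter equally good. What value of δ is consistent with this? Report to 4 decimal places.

δ ≈ 0.5020

Indifference means u(820) = δ · u(2586), so δ = u(820)/u(2586).
Since u(x) = x^0.6, δ = (820/2586)^0.6 = 0.31709^0.6 = 0.50201.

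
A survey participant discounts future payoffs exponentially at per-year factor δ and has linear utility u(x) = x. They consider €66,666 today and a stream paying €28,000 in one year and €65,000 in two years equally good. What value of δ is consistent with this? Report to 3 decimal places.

δ ≈ 0.820

Equating present values: 66666 = 28000δ + 65000δ².
So 65000δ² + 28000δ − 66666 = 0.
The positive root is δ = [−28000 + √(28000² + 4·65000·66666)] / (2·65000) = (−28000 + 134600.000)/130000 ≈ 0.820.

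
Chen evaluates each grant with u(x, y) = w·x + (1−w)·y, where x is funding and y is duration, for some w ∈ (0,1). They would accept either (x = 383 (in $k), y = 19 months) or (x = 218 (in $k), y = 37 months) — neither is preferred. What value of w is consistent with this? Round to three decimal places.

w = 0.098

Indifference: w·383 + (1−w)·19 = w·218 + (1−w)·37.
Collecting terms: w·165 = (1−w)·18.
Hence w = 18/(165+18) = 18/183 = 0.098.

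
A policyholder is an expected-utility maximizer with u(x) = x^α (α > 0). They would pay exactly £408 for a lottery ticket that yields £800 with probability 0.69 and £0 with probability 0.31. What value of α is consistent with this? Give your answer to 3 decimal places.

α ≈ 0.551

Since u(0) = 0, the lottery's EU is 0.69·800^α.
Setting u(408) equal to that: 408^α = 0.69·800^α ⇒ (408/800)^α = 0.69.
Take logs: α = ln 0.69 / ln(408/800) ≈ 0.55108.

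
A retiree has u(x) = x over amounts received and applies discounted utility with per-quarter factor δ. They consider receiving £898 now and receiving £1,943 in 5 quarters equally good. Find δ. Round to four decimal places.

δ ≈ 0.8570

Indifference means u(898) = δ^5 · u(1943), so δ^5 = u(898)/u(1943).
With u(x) = x: δ^5 = 898/1943 = 0.46217.
Hence δ = (0.46217)^(1/5) = 0.856960.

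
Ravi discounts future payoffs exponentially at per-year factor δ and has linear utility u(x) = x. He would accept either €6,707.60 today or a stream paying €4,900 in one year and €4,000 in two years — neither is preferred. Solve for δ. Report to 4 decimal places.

δ ≈ 0.8200

Equating present values: 6707.60 = 4900δ + 4000δ².
So 4000δ² + 4900δ − 6707.60 = 0.
By the quadratic formula (taking the positive root), δ = (−4900 + √131331600.00) / 8000 ≈ 0.8200.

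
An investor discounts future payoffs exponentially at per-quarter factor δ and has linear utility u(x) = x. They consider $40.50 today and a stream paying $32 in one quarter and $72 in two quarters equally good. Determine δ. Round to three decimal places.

δ ≈ 0.560

Present value of the stream is 32·δ + 72·δ². Indifference gives 32δ + 72δ² = 40.50.
So 72δ² + 32δ − 40.50 = 0.
δ = (−32 + √(32² + 4·72·40.50)) / (2·72) = (−32 + √12688.00) / 144 ≈ 0.560.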